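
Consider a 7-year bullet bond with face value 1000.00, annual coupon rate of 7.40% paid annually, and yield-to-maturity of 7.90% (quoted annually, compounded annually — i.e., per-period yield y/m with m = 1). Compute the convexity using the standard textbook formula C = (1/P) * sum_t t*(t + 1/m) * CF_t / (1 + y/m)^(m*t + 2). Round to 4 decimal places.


Answer: Convexity = 36.2721

Derivation:
Coupon per period c = face * coupon_rate / m = 74.000000
Periods per year m = 1; per-period yield y/m = 0.079000
Number of cashflows N = 7
Cashflows (t years, CF_t, discount factor 1/(1+y/m)^(m*t), PV):
  t = 1.0000: CF_t = 74.000000, DF = 0.926784, PV = 68.582020
  t = 2.0000: CF_t = 74.000000, DF = 0.858929, PV = 63.560723
  t = 3.0000: CF_t = 74.000000, DF = 0.796041, PV = 58.907065
  t = 4.0000: CF_t = 74.000000, DF = 0.737758, PV = 54.594129
  t = 5.0000: CF_t = 74.000000, DF = 0.683743, PV = 50.596968
  t = 6.0000: CF_t = 74.000000, DF = 0.633682, PV = 46.892464
  t = 7.0000: CF_t = 1074.000000, DF = 0.587286, PV = 630.745511
Price P = sum_t PV_t = 973.878881
Convexity numerator sum_t t*(t + 1/m) * CF_t / (1+y/m)^(m*t + 2):
  t = 1.0000: term = 117.814130
  t = 2.0000: term = 327.564774
  t = 3.0000: term = 607.163621
  t = 4.0000: term = 937.849276
  t = 5.0000: term = 1303.775638
  t = 6.0000: term = 1691.645870
  t = 7.0000: term = 30338.863376
Convexity = (1/P) * sum = 35324.676684 / 973.878881 = 36.272146


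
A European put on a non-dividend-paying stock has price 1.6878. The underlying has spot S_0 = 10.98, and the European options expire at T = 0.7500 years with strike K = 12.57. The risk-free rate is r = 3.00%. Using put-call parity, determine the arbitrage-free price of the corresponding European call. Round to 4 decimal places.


Answer: Call price = 0.3775

Derivation:
Put-call parity: C - P = S_0 * exp(-qT) - K * exp(-rT).
S_0 * exp(-qT) = 10.9800 * 1.00000000 = 10.98000000
K * exp(-rT) = 12.5700 * 0.97775124 = 12.29033305
C = P + S*exp(-qT) - K*exp(-rT)
C = 1.6878 + 10.98000000 - 12.29033305 = 0.3775


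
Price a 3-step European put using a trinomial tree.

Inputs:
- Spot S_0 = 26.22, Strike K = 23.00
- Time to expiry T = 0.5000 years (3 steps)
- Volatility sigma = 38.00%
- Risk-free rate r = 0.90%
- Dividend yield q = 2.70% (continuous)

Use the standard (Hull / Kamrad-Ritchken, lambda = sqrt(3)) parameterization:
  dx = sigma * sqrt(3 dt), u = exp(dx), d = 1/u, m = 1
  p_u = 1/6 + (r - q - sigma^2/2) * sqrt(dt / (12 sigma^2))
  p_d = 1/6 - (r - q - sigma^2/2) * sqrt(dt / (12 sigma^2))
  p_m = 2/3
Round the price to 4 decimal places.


Answer: Price = V(0,0) = 1.4729

Derivation:
dt = T/N = 0.166667; dx = sigma*sqrt(3*dt) = 0.268701
u = exp(dx) = 1.308263; d = 1/u = 0.764372
p_u = 0.138693, p_m = 0.666667, p_d = 0.194641
Discount per step: exp(-r*dt) = 0.998501
Stock lattice S(k, j) with j the centered position index:
  k=0: S(0,+0) = 26.2200
  k=1: S(1,-1) = 20.0418; S(1,+0) = 26.2200; S(1,+1) = 34.3027
  k=2: S(2,-2) = 15.3194; S(2,-1) = 20.0418; S(2,+0) = 26.2200; S(2,+1) = 34.3027; S(2,+2) = 44.8769
  k=3: S(3,-3) = 11.7097; S(3,-2) = 15.3194; S(3,-1) = 20.0418; S(3,+0) = 26.2200; S(3,+1) = 34.3027; S(3,+2) = 44.8769; S(3,+3) = 58.7108
Terminal payoffs V(N, j) = max(K - S_T, 0):
  V(3,-3) = 11.290263; V(3,-2) = 7.680580; V(3,-1) = 2.958164; V(3,+0) = 0.000000; V(3,+1) = 0.000000; V(3,+2) = 0.000000; V(3,+3) = 0.000000
Backward induction: V(k, j) = exp(-r*dt) * [p_u * V(k+1, j+1) + p_m * V(k+1, j) + p_d * V(k+1, j-1)]
  V(2,-2) = exp(-r*dt) * [p_u*2.958164 + p_m*7.680580 + p_d*11.290263] = 7.716624
  V(2,-1) = exp(-r*dt) * [p_u*0.000000 + p_m*2.958164 + p_d*7.680580] = 3.461867
  V(2,+0) = exp(-r*dt) * [p_u*0.000000 + p_m*0.000000 + p_d*2.958164] = 0.574916
  V(2,+1) = exp(-r*dt) * [p_u*0.000000 + p_m*0.000000 + p_d*0.000000] = 0.000000
  V(2,+2) = exp(-r*dt) * [p_u*0.000000 + p_m*0.000000 + p_d*0.000000] = 0.000000
  V(1,-1) = exp(-r*dt) * [p_u*0.574916 + p_m*3.461867 + p_d*7.716624] = 3.883788
  V(1,+0) = exp(-r*dt) * [p_u*0.000000 + p_m*0.574916 + p_d*3.461867] = 1.055514
  V(1,+1) = exp(-r*dt) * [p_u*0.000000 + p_m*0.000000 + p_d*0.574916] = 0.111734
  V(0,+0) = exp(-r*dt) * [p_u*0.111734 + p_m*1.055514 + p_d*3.883788] = 1.472905


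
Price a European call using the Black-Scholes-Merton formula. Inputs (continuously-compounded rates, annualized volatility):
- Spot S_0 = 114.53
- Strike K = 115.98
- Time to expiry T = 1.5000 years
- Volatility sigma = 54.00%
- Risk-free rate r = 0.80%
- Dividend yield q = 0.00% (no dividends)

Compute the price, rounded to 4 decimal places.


Answer: Price = 29.6518

Derivation:
d1 = (ln(S/K) + (r - q + 0.5*sigma^2) * T) / (sigma * sqrt(T)) = 0.32980268
d2 = d1 - sigma * sqrt(T) = -0.33155955
exp(-rT) = 0.98807171; exp(-qT) = 1.00000000
C = S_0 * exp(-qT) * N(d1) - K * exp(-rT) * N(d2)
N(d1) = 0.62922547; N(d2) = 0.37011093
C = 114.5300 * 1.00000000 * 0.62922547 - 115.9800 * 0.98807171 * 0.37011093 = 29.6518


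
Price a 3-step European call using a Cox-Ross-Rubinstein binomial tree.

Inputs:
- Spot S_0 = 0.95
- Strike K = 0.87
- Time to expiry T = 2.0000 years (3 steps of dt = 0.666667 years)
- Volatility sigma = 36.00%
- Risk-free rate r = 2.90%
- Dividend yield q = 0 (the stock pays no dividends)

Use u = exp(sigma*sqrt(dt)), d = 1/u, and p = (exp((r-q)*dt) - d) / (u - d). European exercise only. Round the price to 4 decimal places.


Answer: Price = V(0,0) = 0.2615

Derivation:
dt = T/N = 0.666667
u = exp(sigma*sqrt(dt)) = 1.341702; d = 1/u = 0.745322
p = (exp((r-q)*dt) - d) / (u - d) = 0.459773
Discount per step: exp(-r*dt) = 0.980852
Stock lattice S(k, i) with i counting down-moves:
  k=0: S(0,0) = 0.9500
  k=1: S(1,0) = 1.2746; S(1,1) = 0.7081
  k=2: S(2,0) = 1.7102; S(2,1) = 0.9500; S(2,2) = 0.5277
  k=3: S(3,0) = 2.2945; S(3,1) = 1.2746; S(3,2) = 0.7081; S(3,3) = 0.3933
Terminal payoffs V(N, i) = max(S_T - K, 0):
  V(3,0) = 1.424518; V(3,1) = 0.404617; V(3,2) = 0.000000; V(3,3) = 0.000000
Backward induction: V(k, i) = exp(-r*dt) * [p * V(k+1, i) + (1-p) * V(k+1, i+1)].
  V(2,0) = exp(-r*dt) * [p*1.424518 + (1-p)*0.404617] = 0.856814
  V(2,1) = exp(-r*dt) * [p*0.404617 + (1-p)*0.000000] = 0.182470
  V(2,2) = exp(-r*dt) * [p*0.000000 + (1-p)*0.000000] = 0.000000
  V(1,0) = exp(-r*dt) * [p*0.856814 + (1-p)*0.182470] = 0.483085
  V(1,1) = exp(-r*dt) * [p*0.182470 + (1-p)*0.000000] = 0.082288
  V(0,0) = exp(-r*dt) * [p*0.483085 + (1-p)*0.082288] = 0.261460


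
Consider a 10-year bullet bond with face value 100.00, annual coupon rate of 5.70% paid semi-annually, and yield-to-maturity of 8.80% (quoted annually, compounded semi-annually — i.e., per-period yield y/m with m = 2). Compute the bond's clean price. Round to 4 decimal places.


Coupon per period c = face * coupon_rate / m = 2.850000
Periods per year m = 2; per-period yield y/m = 0.044000
Number of cashflows N = 20
Cashflows (t years, CF_t, discount factor 1/(1+y/m)^(m*t), PV):
  t = 0.5000: CF_t = 2.850000, DF = 0.957854, PV = 2.729885
  t = 1.0000: CF_t = 2.850000, DF = 0.917485, PV = 2.614832
  t = 1.5000: CF_t = 2.850000, DF = 0.878817, PV = 2.504629
  t = 2.0000: CF_t = 2.850000, DF = 0.841779, PV = 2.399070
  t = 2.5000: CF_t = 2.850000, DF = 0.806302, PV = 2.297959
  t = 3.0000: CF_t = 2.850000, DF = 0.772320, PV = 2.201111
  t = 3.5000: CF_t = 2.850000, DF = 0.739770, PV = 2.108343
  t = 4.0000: CF_t = 2.850000, DF = 0.708592, PV = 2.019486
  t = 4.5000: CF_t = 2.850000, DF = 0.678728, PV = 1.934374
  t = 5.0000: CF_t = 2.850000, DF = 0.650122, PV = 1.852848
  t = 5.5000: CF_t = 2.850000, DF = 0.622722, PV = 1.774759
  t = 6.0000: CF_t = 2.850000, DF = 0.596477, PV = 1.699961
  t = 6.5000: CF_t = 2.850000, DF = 0.571339, PV = 1.628315
  t = 7.0000: CF_t = 2.850000, DF = 0.547259, PV = 1.559689
  t = 7.5000: CF_t = 2.850000, DF = 0.524195, PV = 1.493955
  t = 8.0000: CF_t = 2.850000, DF = 0.502102, PV = 1.430991
  t = 8.5000: CF_t = 2.850000, DF = 0.480941, PV = 1.370681
  t = 9.0000: CF_t = 2.850000, DF = 0.460671, PV = 1.312913
  t = 9.5000: CF_t = 2.850000, DF = 0.441256, PV = 1.257579
  t = 10.0000: CF_t = 102.850000, DF = 0.422659, PV = 43.470469
Price P = sum_t PV_t = 79.661848

Answer: Price = 79.6618


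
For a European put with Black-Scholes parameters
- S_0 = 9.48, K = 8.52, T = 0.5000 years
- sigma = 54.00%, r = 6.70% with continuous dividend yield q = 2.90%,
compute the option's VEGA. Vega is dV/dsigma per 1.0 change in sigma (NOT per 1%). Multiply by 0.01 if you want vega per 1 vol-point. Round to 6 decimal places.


Answer: Vega = 2.302094

Derivation:
d1 = 0.5202943431; d2 = 0.1384566812
phi(d1) = 0.3484391620; exp(-qT) = 0.9856046187; exp(-rT) = 0.9670549112
Vega = S * exp(-qT) * phi(d1) * sqrt(T) = 9.4800 * 0.9856046187 * 0.3484391620 * 0.7071067812 = 2.302094


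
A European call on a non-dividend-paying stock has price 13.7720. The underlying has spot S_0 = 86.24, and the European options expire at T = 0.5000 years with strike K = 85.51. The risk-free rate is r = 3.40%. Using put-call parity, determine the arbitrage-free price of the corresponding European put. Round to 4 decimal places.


Answer: Put price = 11.6006

Derivation:
Put-call parity: C - P = S_0 * exp(-qT) - K * exp(-rT).
S_0 * exp(-qT) = 86.2400 * 1.00000000 = 86.24000000
K * exp(-rT) = 85.5100 * 0.98314368 = 84.06861647
P = C - S*exp(-qT) + K*exp(-rT)
P = 13.7720 - 86.24000000 + 84.06861647 = 11.6006


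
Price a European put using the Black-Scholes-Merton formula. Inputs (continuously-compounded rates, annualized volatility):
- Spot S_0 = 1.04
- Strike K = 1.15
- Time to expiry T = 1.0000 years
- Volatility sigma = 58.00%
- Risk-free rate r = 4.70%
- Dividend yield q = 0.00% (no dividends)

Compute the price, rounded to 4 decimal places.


d1 = (ln(S/K) + (r - q + 0.5*sigma^2) * T) / (sigma * sqrt(T)) = 0.19768754
d2 = d1 - sigma * sqrt(T) = -0.38231246
exp(-rT) = 0.95408740; exp(-qT) = 1.00000000
P = K * exp(-rT) * N(-d2) - S_0 * exp(-qT) * N(-d1)
N(-d1) = 0.42164477; N(-d2) = 0.64888519
P = 1.1500 * 0.95408740 * 0.64888519 - 1.0400 * 1.00000000 * 0.42164477 = 0.2734

Answer: Price = 0.2734


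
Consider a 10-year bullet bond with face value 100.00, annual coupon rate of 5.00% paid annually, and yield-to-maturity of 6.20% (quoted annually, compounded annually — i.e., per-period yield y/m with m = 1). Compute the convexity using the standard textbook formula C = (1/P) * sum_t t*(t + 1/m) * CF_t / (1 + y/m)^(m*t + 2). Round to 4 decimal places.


Answer: Convexity = 72.0902

Derivation:
Coupon per period c = face * coupon_rate / m = 5.000000
Periods per year m = 1; per-period yield y/m = 0.062000
Number of cashflows N = 10
Cashflows (t years, CF_t, discount factor 1/(1+y/m)^(m*t), PV):
  t = 1.0000: CF_t = 5.000000, DF = 0.941620, PV = 4.708098
  t = 2.0000: CF_t = 5.000000, DF = 0.886647, PV = 4.433237
  t = 3.0000: CF_t = 5.000000, DF = 0.834885, PV = 4.174423
  t = 4.0000: CF_t = 5.000000, DF = 0.786144, PV = 3.930718
  t = 5.0000: CF_t = 5.000000, DF = 0.740248, PV = 3.701241
  t = 6.0000: CF_t = 5.000000, DF = 0.697032, PV = 3.485161
  t = 7.0000: CF_t = 5.000000, DF = 0.656339, PV = 3.281696
  t = 8.0000: CF_t = 5.000000, DF = 0.618022, PV = 3.090110
  t = 9.0000: CF_t = 5.000000, DF = 0.581942, PV = 2.909708
  t = 10.0000: CF_t = 105.000000, DF = 0.547968, PV = 57.536592
Price P = sum_t PV_t = 91.250985
Convexity numerator sum_t t*(t + 1/m) * CF_t / (1+y/m)^(m*t + 2):
  t = 1.0000: term = 8.348846
  t = 2.0000: term = 23.584311
  t = 3.0000: term = 44.414898
  t = 4.0000: term = 69.703229
  t = 5.0000: term = 98.450889
  t = 6.0000: term = 129.784599
  t = 7.0000: term = 162.943628
  t = 8.0000: term = 197.268314
  t = 9.0000: term = 232.189635
  t = 10.0000: term = 5611.613913
Convexity = (1/P) * sum = 6578.302262 / 91.250985 = 72.090206


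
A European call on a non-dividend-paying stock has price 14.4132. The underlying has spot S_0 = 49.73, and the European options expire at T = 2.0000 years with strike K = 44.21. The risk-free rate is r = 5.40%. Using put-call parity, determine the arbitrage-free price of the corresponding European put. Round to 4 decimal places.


Put-call parity: C - P = S_0 * exp(-qT) - K * exp(-rT).
S_0 * exp(-qT) = 49.7300 * 1.00000000 = 49.73000000
K * exp(-rT) = 44.2100 * 0.89762760 = 39.68411604
P = C - S*exp(-qT) + K*exp(-rT)
P = 14.4132 - 49.73000000 + 39.68411604 = 4.3673

Answer: Put price = 4.3673


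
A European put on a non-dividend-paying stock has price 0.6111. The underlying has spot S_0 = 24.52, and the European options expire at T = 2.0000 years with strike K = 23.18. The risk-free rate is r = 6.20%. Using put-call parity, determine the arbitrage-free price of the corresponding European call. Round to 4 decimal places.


Put-call parity: C - P = S_0 * exp(-qT) - K * exp(-rT).
S_0 * exp(-qT) = 24.5200 * 1.00000000 = 24.52000000
K * exp(-rT) = 23.1800 * 0.88337984 = 20.47674471
C = P + S*exp(-qT) - K*exp(-rT)
C = 0.6111 + 24.52000000 - 20.47674471 = 4.6544

Answer: Call price = 4.6544


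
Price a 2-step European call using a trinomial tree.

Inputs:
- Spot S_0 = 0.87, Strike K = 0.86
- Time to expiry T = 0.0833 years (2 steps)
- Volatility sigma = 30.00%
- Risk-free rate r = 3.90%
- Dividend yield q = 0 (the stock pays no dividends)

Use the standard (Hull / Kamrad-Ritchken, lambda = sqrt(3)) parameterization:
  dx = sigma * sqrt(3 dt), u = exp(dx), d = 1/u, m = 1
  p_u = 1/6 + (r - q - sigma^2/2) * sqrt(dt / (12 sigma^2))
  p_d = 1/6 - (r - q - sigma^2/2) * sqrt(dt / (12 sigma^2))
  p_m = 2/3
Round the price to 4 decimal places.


Answer: Price = V(0,0) = 0.0345

Derivation:
dt = T/N = 0.041650; dx = sigma*sqrt(3*dt) = 0.106045
u = exp(dx) = 1.111872; d = 1/u = 0.899384
p_u = 0.165488, p_m = 0.666667, p_d = 0.167845
Discount per step: exp(-r*dt) = 0.998377
Stock lattice S(k, j) with j the centered position index:
  k=0: S(0,+0) = 0.8700
  k=1: S(1,-1) = 0.7825; S(1,+0) = 0.8700; S(1,+1) = 0.9673
  k=2: S(2,-2) = 0.7037; S(2,-1) = 0.7825; S(2,+0) = 0.8700; S(2,+1) = 0.9673; S(2,+2) = 1.0755
Terminal payoffs V(N, j) = max(S_T - K, 0):
  V(2,-2) = 0.000000; V(2,-1) = 0.000000; V(2,+0) = 0.010000; V(2,+1) = 0.107328; V(2,+2) = 0.215545
Backward induction: V(k, j) = exp(-r*dt) * [p_u * V(k+1, j+1) + p_m * V(k+1, j) + p_d * V(k+1, j-1)]
  V(1,-1) = exp(-r*dt) * [p_u*0.010000 + p_m*0.000000 + p_d*0.000000] = 0.001652
  V(1,+0) = exp(-r*dt) * [p_u*0.107328 + p_m*0.010000 + p_d*0.000000] = 0.024389
  V(1,+1) = exp(-r*dt) * [p_u*0.215545 + p_m*0.107328 + p_d*0.010000] = 0.108724
  V(0,+0) = exp(-r*dt) * [p_u*0.108724 + p_m*0.024389 + p_d*0.001652] = 0.034473


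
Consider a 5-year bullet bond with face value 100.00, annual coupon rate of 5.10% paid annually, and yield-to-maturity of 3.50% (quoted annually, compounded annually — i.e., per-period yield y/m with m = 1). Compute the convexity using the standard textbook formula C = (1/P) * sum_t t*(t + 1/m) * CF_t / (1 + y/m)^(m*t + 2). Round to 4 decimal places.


Coupon per period c = face * coupon_rate / m = 5.100000
Periods per year m = 1; per-period yield y/m = 0.035000
Number of cashflows N = 5
Cashflows (t years, CF_t, discount factor 1/(1+y/m)^(m*t), PV):
  t = 1.0000: CF_t = 5.100000, DF = 0.966184, PV = 4.927536
  t = 2.0000: CF_t = 5.100000, DF = 0.933511, PV = 4.760905
  t = 3.0000: CF_t = 5.100000, DF = 0.901943, PV = 4.599908
  t = 4.0000: CF_t = 5.100000, DF = 0.871442, PV = 4.444355
  t = 5.0000: CF_t = 105.100000, DF = 0.841973, PV = 88.491380
Price P = sum_t PV_t = 107.224084
Convexity numerator sum_t t*(t + 1/m) * CF_t / (1+y/m)^(m*t + 2):
  t = 1.0000: term = 9.199816
  t = 2.0000: term = 26.666132
  t = 3.0000: term = 51.528758
  t = 4.0000: term = 82.977066
  t = 5.0000: term = 2478.229499
Convexity = (1/P) * sum = 2648.601270 / 107.224084 = 24.701552

Answer: Convexity = 24.7016


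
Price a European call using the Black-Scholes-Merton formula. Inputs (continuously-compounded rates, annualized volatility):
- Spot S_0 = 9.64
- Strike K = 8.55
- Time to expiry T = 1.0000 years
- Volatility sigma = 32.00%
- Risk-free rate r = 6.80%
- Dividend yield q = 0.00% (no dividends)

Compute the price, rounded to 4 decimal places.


Answer: Price = 2.1321

Derivation:
d1 = (ln(S/K) + (r - q + 0.5*sigma^2) * T) / (sigma * sqrt(T)) = 0.74746821
d2 = d1 - sigma * sqrt(T) = 0.42746821
exp(-rT) = 0.93426047; exp(-qT) = 1.00000000
C = S_0 * exp(-qT) * N(d1) - K * exp(-rT) * N(d2)
N(d1) = 0.77260951; N(d2) = 0.66548083
C = 9.6400 * 1.00000000 * 0.77260951 - 8.5500 * 0.93426047 * 0.66548083 = 2.1321


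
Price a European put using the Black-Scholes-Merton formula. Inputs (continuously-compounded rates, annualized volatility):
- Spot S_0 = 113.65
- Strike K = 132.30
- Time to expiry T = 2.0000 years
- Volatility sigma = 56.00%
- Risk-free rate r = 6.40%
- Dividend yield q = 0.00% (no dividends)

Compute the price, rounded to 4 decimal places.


d1 = (ln(S/K) + (r - q + 0.5*sigma^2) * T) / (sigma * sqrt(T)) = 0.36574022
d2 = d1 - sigma * sqrt(T) = -0.42621937
exp(-rT) = 0.87985338; exp(-qT) = 1.00000000
P = K * exp(-rT) * N(-d2) - S_0 * exp(-qT) * N(-d1)
N(-d1) = 0.35727946; N(-d2) = 0.66502600
P = 132.3000 * 0.87985338 * 0.66502600 - 113.6500 * 1.00000000 * 0.35727946 = 36.8073

Answer: Price = 36.8073


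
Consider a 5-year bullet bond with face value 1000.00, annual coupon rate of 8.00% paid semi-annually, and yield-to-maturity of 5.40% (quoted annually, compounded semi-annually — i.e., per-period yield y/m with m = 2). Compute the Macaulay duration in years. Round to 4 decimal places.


Coupon per period c = face * coupon_rate / m = 40.000000
Periods per year m = 2; per-period yield y/m = 0.027000
Number of cashflows N = 10
Cashflows (t years, CF_t, discount factor 1/(1+y/m)^(m*t), PV):
  t = 0.5000: CF_t = 40.000000, DF = 0.973710, PV = 38.948393
  t = 1.0000: CF_t = 40.000000, DF = 0.948111, PV = 37.924434
  t = 1.5000: CF_t = 40.000000, DF = 0.923185, PV = 36.927394
  t = 2.0000: CF_t = 40.000000, DF = 0.898914, PV = 35.956567
  t = 2.5000: CF_t = 40.000000, DF = 0.875282, PV = 35.011263
  t = 3.0000: CF_t = 40.000000, DF = 0.852270, PV = 34.090811
  t = 3.5000: CF_t = 40.000000, DF = 0.829864, PV = 33.194558
  t = 4.0000: CF_t = 40.000000, DF = 0.808047, PV = 32.321867
  t = 4.5000: CF_t = 40.000000, DF = 0.786803, PV = 31.472120
  t = 5.0000: CF_t = 1040.000000, DF = 0.766118, PV = 796.762532
Price P = sum_t PV_t = 1112.609939
Macaulay numerator sum_t t * PV_t:
  t * PV_t at t = 0.5000: 19.474197
  t * PV_t at t = 1.0000: 37.924434
  t * PV_t at t = 1.5000: 55.391091
  t * PV_t at t = 2.0000: 71.913133
  t * PV_t at t = 2.5000: 87.528157
  t * PV_t at t = 3.0000: 102.272432
  t * PV_t at t = 3.5000: 116.180952
  t * PV_t at t = 4.0000: 129.287469
  t * PV_t at t = 4.5000: 141.624540
  t * PV_t at t = 5.0000: 3983.812662
Macaulay duration D = (sum_t t * PV_t) / P = 4745.409067 / 1112.609939 = 4.265115

Answer: Macaulay duration = 4.2651 years


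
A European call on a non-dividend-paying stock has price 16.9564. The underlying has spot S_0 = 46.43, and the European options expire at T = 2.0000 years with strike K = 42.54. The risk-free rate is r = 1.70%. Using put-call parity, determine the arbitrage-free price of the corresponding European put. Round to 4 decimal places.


Put-call parity: C - P = S_0 * exp(-qT) - K * exp(-rT).
S_0 * exp(-qT) = 46.4300 * 1.00000000 = 46.43000000
K * exp(-rT) = 42.5400 * 0.96657150 = 41.11795181
P = C - S*exp(-qT) + K*exp(-rT)
P = 16.9564 - 46.43000000 + 41.11795181 = 11.6444

Answer: Put price = 11.6444


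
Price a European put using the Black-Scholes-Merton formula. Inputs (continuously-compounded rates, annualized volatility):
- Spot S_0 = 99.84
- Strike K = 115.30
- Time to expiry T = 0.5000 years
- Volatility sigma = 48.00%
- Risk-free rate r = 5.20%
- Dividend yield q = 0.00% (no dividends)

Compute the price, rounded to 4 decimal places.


d1 = (ln(S/K) + (r - q + 0.5*sigma^2) * T) / (sigma * sqrt(T)) = -0.17786247
d2 = d1 - sigma * sqrt(T) = -0.51727372
exp(-rT) = 0.97433509; exp(-qT) = 1.00000000
P = K * exp(-rT) * N(-d2) - S_0 * exp(-qT) * N(-d1)
N(-d1) = 0.57058451; N(-d2) = 0.69751745
P = 115.3000 * 0.97433509 * 0.69751745 - 99.8400 * 1.00000000 * 0.57058451 = 21.3925

Answer: Price = 21.3925


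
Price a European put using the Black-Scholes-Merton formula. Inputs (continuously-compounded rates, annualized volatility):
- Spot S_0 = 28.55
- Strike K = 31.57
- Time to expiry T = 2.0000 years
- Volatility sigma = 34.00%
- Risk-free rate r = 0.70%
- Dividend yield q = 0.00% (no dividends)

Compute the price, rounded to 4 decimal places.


d1 = (ln(S/K) + (r - q + 0.5*sigma^2) * T) / (sigma * sqrt(T)) = 0.06041527
d2 = d1 - sigma * sqrt(T) = -0.42041734
exp(-rT) = 0.98609754; exp(-qT) = 1.00000000
P = K * exp(-rT) * N(-d2) - S_0 * exp(-qT) * N(-d1)
N(-d1) = 0.47591245; N(-d2) = 0.66290970
P = 31.5700 * 0.98609754 * 0.66290970 - 28.5500 * 1.00000000 * 0.47591245 = 7.0498

Answer: Price = 7.0498


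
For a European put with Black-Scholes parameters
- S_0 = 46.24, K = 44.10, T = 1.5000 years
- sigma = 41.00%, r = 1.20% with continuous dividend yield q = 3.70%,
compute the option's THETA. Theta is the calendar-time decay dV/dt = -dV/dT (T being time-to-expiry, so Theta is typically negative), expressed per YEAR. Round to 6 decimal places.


d1 = 0.2707591121; d2 = -0.2313862852
phi(d1) = 0.3845837180; exp(-qT) = 0.9460120237; exp(-rT) = 0.9821610324
Theta = -S*exp(-qT)*phi(d1)*sigma/(2*sqrt(T)) + r*K*exp(-rT)*N(-d2) - q*S*exp(-qT)*N(-d1)
N(-d1) = 0.3932881547; N(-d2) = 0.5914926405; sqrt(T) = 1.2247448714
Term 1 = -46.2400 * 0.9460120237 * 0.3845837180 * 0.4100 / (2 * 1.2247448714) = -2.8158765227
Term 2 = 0.0120 * 44.1000 * 0.9821610324 * 0.5914926405 = 0.3074339891
Term 3 = -0.0370 * 46.2400 * 0.9460120237 * 0.3932881547 = -0.6365420112
Theta = -2.8158765227 + (0.3074339891) + (-0.6365420112) = -3.144985

Answer: Theta = -3.144985


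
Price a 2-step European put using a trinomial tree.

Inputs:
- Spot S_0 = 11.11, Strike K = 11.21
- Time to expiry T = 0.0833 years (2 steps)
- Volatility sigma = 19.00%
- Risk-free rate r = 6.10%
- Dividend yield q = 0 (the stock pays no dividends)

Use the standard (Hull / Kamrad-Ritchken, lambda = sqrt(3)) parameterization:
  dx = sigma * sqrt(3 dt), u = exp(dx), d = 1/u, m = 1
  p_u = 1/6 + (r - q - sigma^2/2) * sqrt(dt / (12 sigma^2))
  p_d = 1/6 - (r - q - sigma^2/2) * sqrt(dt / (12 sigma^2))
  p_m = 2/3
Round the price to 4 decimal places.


Answer: Price = V(0,0) = 0.2519

Derivation:
dt = T/N = 0.041650; dx = sigma*sqrt(3*dt) = 0.067162
u = exp(dx) = 1.069468; d = 1/u = 0.935044
p_u = 0.179984, p_m = 0.666667, p_d = 0.153349
Discount per step: exp(-r*dt) = 0.997463
Stock lattice S(k, j) with j the centered position index:
  k=0: S(0,+0) = 11.1100
  k=1: S(1,-1) = 10.3883; S(1,+0) = 11.1100; S(1,+1) = 11.8818
  k=2: S(2,-2) = 9.7136; S(2,-1) = 10.3883; S(2,+0) = 11.1100; S(2,+1) = 11.8818; S(2,+2) = 12.7072
Terminal payoffs V(N, j) = max(K - S_T, 0):
  V(2,-2) = 1.496446; V(2,-1) = 0.821661; V(2,+0) = 0.100000; V(2,+1) = 0.000000; V(2,+2) = 0.000000
Backward induction: V(k, j) = exp(-r*dt) * [p_u * V(k+1, j+1) + p_m * V(k+1, j) + p_d * V(k+1, j-1)]
  V(1,-1) = exp(-r*dt) * [p_u*0.100000 + p_m*0.821661 + p_d*1.496446] = 0.793233
  V(1,+0) = exp(-r*dt) * [p_u*0.000000 + p_m*0.100000 + p_d*0.821661] = 0.192179
  V(1,+1) = exp(-r*dt) * [p_u*0.000000 + p_m*0.000000 + p_d*0.100000] = 0.015296
  V(0,+0) = exp(-r*dt) * [p_u*0.015296 + p_m*0.192179 + p_d*0.793233] = 0.251873


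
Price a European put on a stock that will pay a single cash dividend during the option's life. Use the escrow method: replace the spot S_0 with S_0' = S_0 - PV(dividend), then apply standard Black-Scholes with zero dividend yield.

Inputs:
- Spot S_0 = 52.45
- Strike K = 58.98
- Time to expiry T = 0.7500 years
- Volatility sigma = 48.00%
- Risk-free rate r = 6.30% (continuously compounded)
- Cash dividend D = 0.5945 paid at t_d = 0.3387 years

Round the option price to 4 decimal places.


Answer: Price = 11.2634

Derivation:
PV(D) = D * exp(-r * t_d) = 0.5945 * 0.97888795 = 0.58194888
S_0' = S_0 - PV(D) = 52.4500 - 0.58194888 = 51.86805112
d1 = (ln(S_0'/K) + (r + sigma^2/2)*T) / (sigma*sqrt(T)) = 0.01240007
d2 = d1 - sigma*sqrt(T) = -0.40329213
exp(-rT) = 0.95384891
N(-d1) = 0.49505322; N(-d2) = 0.65663333
P = K * exp(-rT) * N(-d2) - S_0' * N(-d1) = 58.9800 * 0.95384891 * 0.65663333 - 51.86805112 * 0.49505322 = 11.2634


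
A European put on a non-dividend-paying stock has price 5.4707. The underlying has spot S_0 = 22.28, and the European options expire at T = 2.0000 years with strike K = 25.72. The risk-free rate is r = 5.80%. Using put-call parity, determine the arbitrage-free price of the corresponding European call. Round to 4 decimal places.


Put-call parity: C - P = S_0 * exp(-qT) - K * exp(-rT).
S_0 * exp(-qT) = 22.2800 * 1.00000000 = 22.28000000
K * exp(-rT) = 25.7200 * 0.89047522 = 22.90302274
C = P + S*exp(-qT) - K*exp(-rT)
C = 5.4707 + 22.28000000 - 22.90302274 = 4.8477

Answer: Call price = 4.8477


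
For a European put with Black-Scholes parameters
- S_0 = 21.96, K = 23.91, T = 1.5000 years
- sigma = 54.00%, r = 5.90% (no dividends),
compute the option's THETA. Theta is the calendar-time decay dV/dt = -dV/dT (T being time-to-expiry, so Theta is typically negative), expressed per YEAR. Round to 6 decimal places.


Answer: Theta = -1.015071

Derivation:
d1 = 0.3358610832; d2 = -0.3255011473
phi(d1) = 0.3770641802; exp(-qT) = 1.0000000000; exp(-rT) = 0.9153031107
Theta = -S*exp(-qT)*phi(d1)*sigma/(2*sqrt(T)) + r*K*exp(-rT)*N(-d2) - q*S*exp(-qT)*N(-d1)
N(-d1) = 0.3684878125; N(-d2) = 0.6275990928; sqrt(T) = 1.2247448714
Term 1 = -21.9600 * 1.0000000000 * 0.3770641802 * 0.5400 / (2 * 1.2247448714) = -1.8254323733
Term 2 = 0.0590 * 23.9100 * 0.9153031107 * 0.6275990928 = 0.8103615626
Term 3 = 0 (no dividend yield, q = 0)
Theta = -1.8254323733 + (0.8103615626) + (0.0000000000) = -1.015071


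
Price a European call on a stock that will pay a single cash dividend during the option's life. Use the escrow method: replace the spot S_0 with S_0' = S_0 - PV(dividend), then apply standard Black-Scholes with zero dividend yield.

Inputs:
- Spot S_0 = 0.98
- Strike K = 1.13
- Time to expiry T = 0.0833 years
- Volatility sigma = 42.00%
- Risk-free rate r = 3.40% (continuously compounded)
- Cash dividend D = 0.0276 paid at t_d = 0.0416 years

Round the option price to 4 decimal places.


Answer: Price = 0.0047

Derivation:
PV(D) = D * exp(-r * t_d) = 0.0276 * 0.99858660 = 0.02756099
S_0' = S_0 - PV(D) = 0.9800 - 0.02756099 = 0.95243901
d1 = (ln(S_0'/K) + (r + sigma^2/2)*T) / (sigma*sqrt(T)) = -1.32625392
d2 = d1 - sigma*sqrt(T) = -1.44747322
exp(-rT) = 0.99717181
N(d1) = 0.09237780; N(d2) = 0.07388222
C = S_0' * N(d1) - K * exp(-rT) * N(d2) = 0.95243901 * 0.09237780 - 1.1300 * 0.99717181 * 0.07388222 = 0.0047


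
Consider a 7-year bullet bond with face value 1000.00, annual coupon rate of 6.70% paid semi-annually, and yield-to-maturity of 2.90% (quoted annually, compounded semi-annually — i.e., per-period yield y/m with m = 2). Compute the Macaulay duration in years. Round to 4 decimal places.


Coupon per period c = face * coupon_rate / m = 33.500000
Periods per year m = 2; per-period yield y/m = 0.014500
Number of cashflows N = 14
Cashflows (t years, CF_t, discount factor 1/(1+y/m)^(m*t), PV):
  t = 0.5000: CF_t = 33.500000, DF = 0.985707, PV = 33.021193
  t = 1.0000: CF_t = 33.500000, DF = 0.971619, PV = 32.549229
  t = 1.5000: CF_t = 33.500000, DF = 0.957732, PV = 32.084011
  t = 2.0000: CF_t = 33.500000, DF = 0.944043, PV = 31.625442
  t = 2.5000: CF_t = 33.500000, DF = 0.930550, PV = 31.173427
  t = 3.0000: CF_t = 33.500000, DF = 0.917250, PV = 30.727873
  t = 3.5000: CF_t = 33.500000, DF = 0.904140, PV = 30.288687
  t = 4.0000: CF_t = 33.500000, DF = 0.891217, PV = 29.855778
  t = 4.5000: CF_t = 33.500000, DF = 0.878479, PV = 29.429057
  t = 5.0000: CF_t = 33.500000, DF = 0.865923, PV = 29.008435
  t = 5.5000: CF_t = 33.500000, DF = 0.853547, PV = 28.593824
  t = 6.0000: CF_t = 33.500000, DF = 0.841347, PV = 28.185140
  t = 6.5000: CF_t = 33.500000, DF = 0.829322, PV = 27.782296
  t = 7.0000: CF_t = 1033.500000, DF = 0.817469, PV = 844.854189
Price P = sum_t PV_t = 1239.178580
Macaulay numerator sum_t t * PV_t:
  t * PV_t at t = 0.5000: 16.510596
  t * PV_t at t = 1.0000: 32.549229
  t * PV_t at t = 1.5000: 48.126016
  t * PV_t at t = 2.0000: 63.250884
  t * PV_t at t = 2.5000: 77.933568
  t * PV_t at t = 3.0000: 92.183619
  t * PV_t at t = 3.5000: 106.010405
  t * PV_t at t = 4.0000: 119.423113
  t * PV_t at t = 4.5000: 132.430756
  t * PV_t at t = 5.0000: 145.042173
  t * PV_t at t = 5.5000: 157.266033
  t * PV_t at t = 6.0000: 169.110838
  t * PV_t at t = 6.5000: 180.584926
  t * PV_t at t = 7.0000: 5913.979323
Macaulay duration D = (sum_t t * PV_t) / P = 7254.401478 / 1239.178580 = 5.854202

Answer: Macaulay duration = 5.8542 years


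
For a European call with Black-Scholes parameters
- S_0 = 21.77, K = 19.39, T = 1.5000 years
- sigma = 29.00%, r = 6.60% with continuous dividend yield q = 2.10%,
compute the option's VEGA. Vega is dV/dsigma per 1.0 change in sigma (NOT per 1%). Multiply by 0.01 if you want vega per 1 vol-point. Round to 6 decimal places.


Answer: Vega = 8.103417

Derivation:
d1 = 0.6936009110; d2 = 0.3384248983
phi(d1) = 0.3136493474; exp(-qT) = 0.9689909565; exp(-rT) = 0.9057427080
Vega = S * exp(-qT) * phi(d1) * sqrt(T) = 21.7700 * 0.9689909565 * 0.3136493474 * 1.2247448714 = 8.103417


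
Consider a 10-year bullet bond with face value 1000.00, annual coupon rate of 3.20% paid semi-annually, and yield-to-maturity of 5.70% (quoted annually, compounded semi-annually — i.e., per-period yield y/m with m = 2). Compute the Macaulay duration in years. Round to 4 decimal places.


Answer: Macaulay duration = 8.4488 years

Derivation:
Coupon per period c = face * coupon_rate / m = 16.000000
Periods per year m = 2; per-period yield y/m = 0.028500
Number of cashflows N = 20
Cashflows (t years, CF_t, discount factor 1/(1+y/m)^(m*t), PV):
  t = 0.5000: CF_t = 16.000000, DF = 0.972290, PV = 15.556636
  t = 1.0000: CF_t = 16.000000, DF = 0.945347, PV = 15.125557
  t = 1.5000: CF_t = 16.000000, DF = 0.919152, PV = 14.706424
  t = 2.0000: CF_t = 16.000000, DF = 0.893682, PV = 14.298906
  t = 2.5000: CF_t = 16.000000, DF = 0.868917, PV = 13.902679
  t = 3.0000: CF_t = 16.000000, DF = 0.844840, PV = 13.517432
  t = 3.5000: CF_t = 16.000000, DF = 0.821429, PV = 13.142861
  t = 4.0000: CF_t = 16.000000, DF = 0.798667, PV = 12.778669
  t = 4.5000: CF_t = 16.000000, DF = 0.776536, PV = 12.424569
  t = 5.0000: CF_t = 16.000000, DF = 0.755018, PV = 12.080281
  t = 5.5000: CF_t = 16.000000, DF = 0.734096, PV = 11.745533
  t = 6.0000: CF_t = 16.000000, DF = 0.713754, PV = 11.420061
  t = 6.5000: CF_t = 16.000000, DF = 0.693976, PV = 11.103608
  t = 7.0000: CF_t = 16.000000, DF = 0.674745, PV = 10.795924
  t = 7.5000: CF_t = 16.000000, DF = 0.656048, PV = 10.496767
  t = 8.0000: CF_t = 16.000000, DF = 0.637869, PV = 10.205899
  t = 8.5000: CF_t = 16.000000, DF = 0.620193, PV = 9.923090
  t = 9.0000: CF_t = 16.000000, DF = 0.603007, PV = 9.648119
  t = 9.5000: CF_t = 16.000000, DF = 0.586298, PV = 9.380767
  t = 10.0000: CF_t = 1016.000000, DF = 0.570051, PV = 579.172306
Price P = sum_t PV_t = 811.426089
Macaulay numerator sum_t t * PV_t:
  t * PV_t at t = 0.5000: 7.778318
  t * PV_t at t = 1.0000: 15.125557
  t * PV_t at t = 1.5000: 22.059637
  t * PV_t at t = 2.0000: 28.597811
  t * PV_t at t = 2.5000: 34.756698
  t * PV_t at t = 3.0000: 40.552297
  t * PV_t at t = 3.5000: 46.000013
  t * PV_t at t = 4.0000: 51.114675
  t * PV_t at t = 4.5000: 55.910559
  t * PV_t at t = 5.0000: 60.401403
  t * PV_t at t = 5.5000: 64.600431
  t * PV_t at t = 6.0000: 68.520367
  t * PV_t at t = 6.5000: 72.173454
  t * PV_t at t = 7.0000: 75.571471
  t * PV_t at t = 7.5000: 78.725750
  t * PV_t at t = 8.0000: 81.647188
  t * PV_t at t = 8.5000: 84.346269
  t * PV_t at t = 9.0000: 86.833072
  t * PV_t at t = 9.5000: 89.117288
  t * PV_t at t = 10.0000: 5791.723061
Macaulay duration D = (sum_t t * PV_t) / P = 6855.555320 / 811.426089 = 8.448774


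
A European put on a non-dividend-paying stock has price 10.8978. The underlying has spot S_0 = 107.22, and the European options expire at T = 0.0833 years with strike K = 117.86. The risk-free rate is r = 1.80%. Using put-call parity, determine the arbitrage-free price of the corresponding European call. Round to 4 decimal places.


Put-call parity: C - P = S_0 * exp(-qT) - K * exp(-rT).
S_0 * exp(-qT) = 107.2200 * 1.00000000 = 107.22000000
K * exp(-rT) = 117.8600 * 0.99850172 = 117.68341314
C = P + S*exp(-qT) - K*exp(-rT)
C = 10.8978 + 107.22000000 - 117.68341314 = 0.4344

Answer: Call price = 0.4344


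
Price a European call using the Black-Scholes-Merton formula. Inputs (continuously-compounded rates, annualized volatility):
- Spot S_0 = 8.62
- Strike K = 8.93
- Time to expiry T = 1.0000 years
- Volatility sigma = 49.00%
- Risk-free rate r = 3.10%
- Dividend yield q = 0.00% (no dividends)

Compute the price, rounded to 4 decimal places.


Answer: Price = 1.6533

Derivation:
d1 = (ln(S/K) + (r - q + 0.5*sigma^2) * T) / (sigma * sqrt(T)) = 0.23616059
d2 = d1 - sigma * sqrt(T) = -0.25383941
exp(-rT) = 0.96947557; exp(-qT) = 1.00000000
C = S_0 * exp(-qT) * N(d1) - K * exp(-rT) * N(d2)
N(d1) = 0.59334597; N(d2) = 0.39980981
C = 8.6200 * 1.00000000 * 0.59334597 - 8.9300 * 0.96947557 * 0.39980981 = 1.6533


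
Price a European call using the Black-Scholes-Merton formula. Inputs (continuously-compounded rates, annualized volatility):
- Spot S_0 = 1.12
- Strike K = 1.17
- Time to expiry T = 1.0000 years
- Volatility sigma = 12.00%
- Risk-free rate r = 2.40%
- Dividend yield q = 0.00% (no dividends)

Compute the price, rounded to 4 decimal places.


Answer: Price = 0.0437

Derivation:
d1 = (ln(S/K) + (r - q + 0.5*sigma^2) * T) / (sigma * sqrt(T)) = -0.10395886
d2 = d1 - sigma * sqrt(T) = -0.22395886
exp(-rT) = 0.97628571; exp(-qT) = 1.00000000
C = S_0 * exp(-qT) * N(d1) - K * exp(-rT) * N(d2)
N(d1) = 0.45860100; N(d2) = 0.41139466
C = 1.1200 * 1.00000000 * 0.45860100 - 1.1700 * 0.97628571 * 0.41139466 = 0.0437


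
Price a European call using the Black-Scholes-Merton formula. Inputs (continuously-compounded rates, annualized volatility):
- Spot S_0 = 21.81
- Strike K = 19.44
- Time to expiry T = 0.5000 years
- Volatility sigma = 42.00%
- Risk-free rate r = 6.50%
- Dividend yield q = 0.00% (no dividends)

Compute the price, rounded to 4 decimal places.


Answer: Price = 4.1810

Derivation:
d1 = (ln(S/K) + (r - q + 0.5*sigma^2) * T) / (sigma * sqrt(T)) = 0.64527124
d2 = d1 - sigma * sqrt(T) = 0.34828639
exp(-rT) = 0.96802245; exp(-qT) = 1.00000000
C = S_0 * exp(-qT) * N(d1) - K * exp(-rT) * N(d2)
N(d1) = 0.74062429; N(d2) = 0.63618744
C = 21.8100 * 1.00000000 * 0.74062429 - 19.4400 * 0.96802245 * 0.63618744 = 4.1810


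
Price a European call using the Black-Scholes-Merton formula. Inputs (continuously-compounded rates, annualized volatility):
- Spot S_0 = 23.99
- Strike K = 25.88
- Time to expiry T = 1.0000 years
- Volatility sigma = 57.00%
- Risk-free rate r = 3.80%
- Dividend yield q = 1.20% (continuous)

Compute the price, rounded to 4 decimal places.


Answer: Price = 4.8686

Derivation:
d1 = (ln(S/K) + (r - q + 0.5*sigma^2) * T) / (sigma * sqrt(T)) = 0.19757300
d2 = d1 - sigma * sqrt(T) = -0.37242700
exp(-rT) = 0.96271294; exp(-qT) = 0.98807171
C = S_0 * exp(-qT) * N(d1) - K * exp(-rT) * N(d2)
N(d1) = 0.57831042; N(d2) = 0.35478748
C = 23.9900 * 0.98807171 * 0.57831042 - 25.8800 * 0.96271294 * 0.35478748 = 4.8686


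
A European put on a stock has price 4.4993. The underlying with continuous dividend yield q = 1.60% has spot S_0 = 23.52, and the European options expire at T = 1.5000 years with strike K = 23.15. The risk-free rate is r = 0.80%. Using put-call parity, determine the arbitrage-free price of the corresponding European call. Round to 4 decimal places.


Answer: Call price = 4.5877

Derivation:
Put-call parity: C - P = S_0 * exp(-qT) - K * exp(-rT).
S_0 * exp(-qT) = 23.5200 * 0.97628571 = 22.96223989
K * exp(-rT) = 23.1500 * 0.98807171 = 22.87386015
C = P + S*exp(-qT) - K*exp(-rT)
C = 4.4993 + 22.96223989 - 22.87386015 = 4.5877


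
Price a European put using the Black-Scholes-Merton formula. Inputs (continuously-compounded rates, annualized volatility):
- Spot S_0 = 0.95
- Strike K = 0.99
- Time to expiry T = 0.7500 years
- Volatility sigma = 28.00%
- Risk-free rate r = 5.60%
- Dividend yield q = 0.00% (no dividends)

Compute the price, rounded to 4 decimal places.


d1 = (ln(S/K) + (r - q + 0.5*sigma^2) * T) / (sigma * sqrt(T)) = 0.12436554
d2 = d1 - sigma * sqrt(T) = -0.11812157
exp(-rT) = 0.95886978; exp(-qT) = 1.00000000
P = K * exp(-rT) * N(-d2) - S_0 * exp(-qT) * N(-d1)
N(-d1) = 0.45051293; N(-d2) = 0.54701433
P = 0.9900 * 0.95886978 * 0.54701433 - 0.9500 * 1.00000000 * 0.45051293 = 0.0913

Answer: Price = 0.0913


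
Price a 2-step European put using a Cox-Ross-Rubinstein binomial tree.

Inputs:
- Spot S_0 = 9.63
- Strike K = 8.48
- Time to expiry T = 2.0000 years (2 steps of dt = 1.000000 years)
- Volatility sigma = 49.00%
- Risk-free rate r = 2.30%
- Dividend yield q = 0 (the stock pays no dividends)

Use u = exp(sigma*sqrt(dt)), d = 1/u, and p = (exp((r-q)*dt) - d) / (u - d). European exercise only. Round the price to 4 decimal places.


dt = T/N = 1.000000
u = exp(sigma*sqrt(dt)) = 1.632316; d = 1/u = 0.612626
p = (exp((r-q)*dt) - d) / (u - d) = 0.402711
Discount per step: exp(-r*dt) = 0.977262
Stock lattice S(k, i) with i counting down-moves:
  k=0: S(0,0) = 9.6300
  k=1: S(1,0) = 15.7192; S(1,1) = 5.8996
  k=2: S(2,0) = 25.6587; S(2,1) = 9.6300; S(2,2) = 3.6142
Terminal payoffs V(N, i) = max(K - S_T, 0):
  V(2,0) = 0.000000; V(2,1) = 0.000000; V(2,2) = 4.865754
Backward induction: V(k, i) = exp(-r*dt) * [p * V(k+1, i) + (1-p) * V(k+1, i+1)].
  V(1,0) = exp(-r*dt) * [p*0.000000 + (1-p)*0.000000] = 0.000000
  V(1,1) = exp(-r*dt) * [p*0.000000 + (1-p)*4.865754] = 2.840181
  V(0,0) = exp(-r*dt) * [p*0.000000 + (1-p)*2.840181] = 1.657837

Answer: Price = V(0,0) = 1.6578


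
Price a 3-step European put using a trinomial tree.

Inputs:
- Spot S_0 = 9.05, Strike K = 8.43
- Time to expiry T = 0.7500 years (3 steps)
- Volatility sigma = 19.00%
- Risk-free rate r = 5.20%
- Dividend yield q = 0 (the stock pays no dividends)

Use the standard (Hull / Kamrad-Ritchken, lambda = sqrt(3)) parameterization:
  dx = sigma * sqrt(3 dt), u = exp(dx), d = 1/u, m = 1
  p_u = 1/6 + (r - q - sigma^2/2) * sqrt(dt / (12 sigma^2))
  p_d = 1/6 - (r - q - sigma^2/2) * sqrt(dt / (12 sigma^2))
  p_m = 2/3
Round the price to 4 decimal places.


dt = T/N = 0.250000; dx = sigma*sqrt(3*dt) = 0.164545
u = exp(dx) = 1.178856; d = 1/u = 0.848280
p_u = 0.192458, p_m = 0.666667, p_d = 0.140876
Discount per step: exp(-r*dt) = 0.987084
Stock lattice S(k, j) with j the centered position index:
  k=0: S(0,+0) = 9.0500
  k=1: S(1,-1) = 7.6769; S(1,+0) = 9.0500; S(1,+1) = 10.6687
  k=2: S(2,-2) = 6.5122; S(2,-1) = 7.6769; S(2,+0) = 9.0500; S(2,+1) = 10.6687; S(2,+2) = 12.5768
  k=3: S(3,-3) = 5.5242; S(3,-2) = 6.5122; S(3,-1) = 7.6769; S(3,+0) = 9.0500; S(3,+1) = 10.6687; S(3,+2) = 12.5768; S(3,+3) = 14.8262
Terminal payoffs V(N, j) = max(K - S_T, 0):
  V(3,-3) = 2.905845; V(3,-2) = 1.917815; V(3,-1) = 0.753068; V(3,+0) = 0.000000; V(3,+1) = 0.000000; V(3,+2) = 0.000000; V(3,+3) = 0.000000
Backward induction: V(k, j) = exp(-r*dt) * [p_u * V(k+1, j+1) + p_m * V(k+1, j) + p_d * V(k+1, j-1)]
  V(2,-2) = exp(-r*dt) * [p_u*0.753068 + p_m*1.917815 + p_d*2.905845] = 1.809167
  V(2,-1) = exp(-r*dt) * [p_u*0.000000 + p_m*0.753068 + p_d*1.917815] = 0.762245
  V(2,+0) = exp(-r*dt) * [p_u*0.000000 + p_m*0.000000 + p_d*0.753068] = 0.104719
  V(2,+1) = exp(-r*dt) * [p_u*0.000000 + p_m*0.000000 + p_d*0.000000] = 0.000000
  V(2,+2) = exp(-r*dt) * [p_u*0.000000 + p_m*0.000000 + p_d*0.000000] = 0.000000
  V(1,-1) = exp(-r*dt) * [p_u*0.104719 + p_m*0.762245 + p_d*1.809167] = 0.773070
  V(1,+0) = exp(-r*dt) * [p_u*0.000000 + p_m*0.104719 + p_d*0.762245] = 0.174906
  V(1,+1) = exp(-r*dt) * [p_u*0.000000 + p_m*0.000000 + p_d*0.104719] = 0.014562
  V(0,+0) = exp(-r*dt) * [p_u*0.014562 + p_m*0.174906 + p_d*0.773070] = 0.225364

Answer: Price = V(0,0) = 0.2254


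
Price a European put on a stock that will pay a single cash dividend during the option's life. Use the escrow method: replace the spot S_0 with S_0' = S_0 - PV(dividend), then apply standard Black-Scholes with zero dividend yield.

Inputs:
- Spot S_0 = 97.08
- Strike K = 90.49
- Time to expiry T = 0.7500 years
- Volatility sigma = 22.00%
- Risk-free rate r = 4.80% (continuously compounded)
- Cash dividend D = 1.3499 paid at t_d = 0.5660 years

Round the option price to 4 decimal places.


PV(D) = D * exp(-r * t_d) = 1.3499 * 0.97319773 = 1.31371962
S_0' = S_0 - PV(D) = 97.0800 - 1.31371962 = 95.76628038
d1 = (ln(S_0'/K) + (r + sigma^2/2)*T) / (sigma*sqrt(T)) = 0.58166096
d2 = d1 - sigma*sqrt(T) = 0.39113537
exp(-rT) = 0.96464029
N(-d1) = 0.28039754; N(-d2) = 0.34784859
P = K * exp(-rT) * N(-d2) - S_0' * N(-d1) = 90.4900 * 0.96464029 * 0.34784859 - 95.76628038 * 0.28039754 = 3.5112

Answer: Price = 3.5112
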